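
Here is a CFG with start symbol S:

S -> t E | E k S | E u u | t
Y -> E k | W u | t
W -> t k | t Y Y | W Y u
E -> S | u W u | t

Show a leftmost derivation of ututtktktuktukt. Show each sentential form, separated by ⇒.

S ⇒ EkS ⇒ uWukS ⇒ utYYukS ⇒ utEkYukS ⇒ utuWukYukS ⇒ ututYYukYukS ⇒ ututEkYukYukS ⇒ ututSkYukYukS ⇒ ututEkSkYukYukS ⇒ ututtkSkYukYukS ⇒ ututtktkYukYukS ⇒ ututtktktukYukS ⇒ ututtktktuktukS ⇒ ututtktktuktukt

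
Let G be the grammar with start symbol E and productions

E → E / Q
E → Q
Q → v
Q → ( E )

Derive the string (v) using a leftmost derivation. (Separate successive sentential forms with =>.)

E => Q   [E → Q]
Q => (E)   [Q → ( E )]
(E) => (Q)   [E → Q]
(Q) => (v)   [Q → v]

E => Q => (E) => (Q) => (v)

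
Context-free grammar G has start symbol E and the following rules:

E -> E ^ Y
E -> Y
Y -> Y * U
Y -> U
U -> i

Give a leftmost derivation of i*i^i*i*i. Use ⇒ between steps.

E ⇒ E^Y   [E -> E ^ Y]
E^Y ⇒ Y^Y   [E -> Y]
Y^Y ⇒ Y*U^Y   [Y -> Y * U]
Y*U^Y ⇒ U*U^Y   [Y -> U]
U*U^Y ⇒ i*U^Y   [U -> i]
i*U^Y ⇒ i*i^Y   [U -> i]
i*i^Y ⇒ i*i^Y*U   [Y -> Y * U]
i*i^Y*U ⇒ i*i^Y*U*U   [Y -> Y * U]
i*i^Y*U*U ⇒ i*i^U*U*U   [Y -> U]
i*i^U*U*U ⇒ i*i^i*U*U   [U -> i]
i*i^i*U*U ⇒ i*i^i*i*U   [U -> i]
i*i^i*i*U ⇒ i*i^i*i*i   [U -> i]

E⇒E^Y⇒Y^Y⇒Y*U^Y⇒U*U^Y⇒i*U^Y⇒i*i^Y⇒i*i^Y*U⇒i*i^Y*U*U⇒i*i^U*U*U⇒i*i^i*U*U⇒i*i^i*i*U⇒i*i^i*i*i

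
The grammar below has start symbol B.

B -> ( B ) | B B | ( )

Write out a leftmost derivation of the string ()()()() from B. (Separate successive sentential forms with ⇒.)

B⇒BB⇒BBB⇒BBBB⇒()BBB⇒()()BB⇒()()()B⇒()()()()

B ⇒ BB   [B -> B B]
BB ⇒ BBB   [B -> B B]
BBB ⇒ BBBB   [B -> B B]
BBBB ⇒ ()BBB   [B -> ( )]
()BBB ⇒ ()()BB   [B -> ( )]
()()BB ⇒ ()()()B   [B -> ( )]
()()()B ⇒ ()()()()   [B -> ( )]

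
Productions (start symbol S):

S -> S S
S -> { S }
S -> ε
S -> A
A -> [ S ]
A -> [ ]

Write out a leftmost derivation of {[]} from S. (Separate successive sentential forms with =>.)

S => {S} => {A} => {[S]} => {[]}

S => {S}   [S -> { S }]
{S} => {A}   [S -> A]
{A} => {[S]}   [A -> [ S ]]
{[S]} => {[]}   [S -> ε]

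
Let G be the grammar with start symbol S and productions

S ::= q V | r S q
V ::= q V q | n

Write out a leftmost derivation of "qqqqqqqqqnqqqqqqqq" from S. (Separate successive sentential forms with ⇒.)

S ⇒ qV ⇒ qqVq ⇒ qqqVqq ⇒ qqqqVqqq ⇒ qqqqqVqqqq ⇒ qqqqqqVqqqqq ⇒ qqqqqqqVqqqqqq ⇒ qqqqqqqqVqqqqqqq ⇒ qqqqqqqqqVqqqqqqqq ⇒ qqqqqqqqqnqqqqqqqq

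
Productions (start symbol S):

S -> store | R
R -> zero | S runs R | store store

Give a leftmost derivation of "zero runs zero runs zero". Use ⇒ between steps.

S ⇒ R ⇒ S runs R ⇒ R runs R ⇒ zero runs R ⇒ zero runs S runs R ⇒ zero runs R runs R ⇒ zero runs zero runs R ⇒ zero runs zero runs zero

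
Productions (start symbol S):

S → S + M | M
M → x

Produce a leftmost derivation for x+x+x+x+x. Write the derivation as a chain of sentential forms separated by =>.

S=>S+M=>S+M+M=>S+M+M+M=>S+M+M+M+M=>M+M+M+M+M=>x+M+M+M+M=>x+x+M+M+M=>x+x+x+M+M=>x+x+x+x+M=>x+x+x+x+x

S => S+M   [S → S + M]
S+M => S+M+M   [S → S + M]
S+M+M => S+M+M+M   [S → S + M]
S+M+M+M => S+M+M+M+M   [S → S + M]
S+M+M+M+M => M+M+M+M+M   [S → M]
M+M+M+M+M => x+M+M+M+M   [M → x]
x+M+M+M+M => x+x+M+M+M   [M → x]
x+x+M+M+M => x+x+x+M+M   [M → x]
x+x+x+M+M => x+x+x+x+M   [M → x]
x+x+x+x+M => x+x+x+x+x   [M → x]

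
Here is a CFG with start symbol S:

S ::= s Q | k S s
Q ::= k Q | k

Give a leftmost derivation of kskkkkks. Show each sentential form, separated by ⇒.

S ⇒ kSs   [S ::= k S s]
kSs ⇒ ksQs   [S ::= s Q]
ksQs ⇒ kskQs   [Q ::= k Q]
kskQs ⇒ kskkQs   [Q ::= k Q]
kskkQs ⇒ kskkkQs   [Q ::= k Q]
kskkkQs ⇒ kskkkkQs   [Q ::= k Q]
kskkkkQs ⇒ kskkkkks   [Q ::= k]

S ⇒ kSs ⇒ ksQs ⇒ kskQs ⇒ kskkQs ⇒ kskkkQs ⇒ kskkkkQs ⇒ kskkkkks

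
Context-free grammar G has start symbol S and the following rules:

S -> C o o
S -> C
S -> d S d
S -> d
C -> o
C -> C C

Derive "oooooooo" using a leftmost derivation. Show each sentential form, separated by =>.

S=>Coo=>CCoo=>CCCoo=>CCCCoo=>CCCCCoo=>CCCCCCoo=>oCCCCCoo=>ooCCCCoo=>oooCCCoo=>ooooCCoo=>oooooCoo=>oooooooo

S => Coo   [S -> C o o]
Coo => CCoo   [C -> C C]
CCoo => CCCoo   [C -> C C]
CCCoo => CCCCoo   [C -> C C]
CCCCoo => CCCCCoo   [C -> C C]
CCCCCoo => CCCCCCoo   [C -> C C]
CCCCCCoo => oCCCCCoo   [C -> o]
oCCCCCoo => ooCCCCoo   [C -> o]
ooCCCCoo => oooCCCoo   [C -> o]
oooCCCoo => ooooCCoo   [C -> o]
ooooCCoo => oooooCoo   [C -> o]
oooooCoo => oooooooo   [C -> o]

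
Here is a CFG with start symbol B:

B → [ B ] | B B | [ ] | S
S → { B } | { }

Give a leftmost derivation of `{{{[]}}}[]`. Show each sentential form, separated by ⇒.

B ⇒ BB   [B → B B]
BB ⇒ SB   [B → S]
SB ⇒ {B}B   [S → { B }]
{B}B ⇒ {S}B   [B → S]
{S}B ⇒ {{B}}B   [S → { B }]
{{B}}B ⇒ {{S}}B   [B → S]
{{S}}B ⇒ {{{B}}}B   [S → { B }]
{{{B}}}B ⇒ {{{[]}}}B   [B → [ ]]
{{{[]}}}B ⇒ {{{[]}}}[]   [B → [ ]]

B ⇒ BB ⇒ SB ⇒ {B}B ⇒ {S}B ⇒ {{B}}B ⇒ {{S}}B ⇒ {{{B}}}B ⇒ {{{[]}}}B ⇒ {{{[]}}}[]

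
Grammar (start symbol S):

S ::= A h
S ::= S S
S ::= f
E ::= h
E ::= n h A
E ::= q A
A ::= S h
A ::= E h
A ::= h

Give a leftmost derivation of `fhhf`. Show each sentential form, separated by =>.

S => SS => fS => fSS => fAhS => fhhS => fhhf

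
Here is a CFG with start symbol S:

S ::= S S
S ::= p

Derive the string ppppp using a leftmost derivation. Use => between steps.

S => SS => SSS => SSSS => pSSS => pSSSS => ppSSS => pppSS => ppppS => ppppp

S => SS   [S ::= S S]
SS => SSS   [S ::= S S]
SSS => SSSS   [S ::= S S]
SSSS => pSSS   [S ::= p]
pSSS => pSSSS   [S ::= S S]
pSSSS => ppSSS   [S ::= p]
ppSSS => pppSS   [S ::= p]
pppSS => ppppS   [S ::= p]
ppppS => ppppp   [S ::= p]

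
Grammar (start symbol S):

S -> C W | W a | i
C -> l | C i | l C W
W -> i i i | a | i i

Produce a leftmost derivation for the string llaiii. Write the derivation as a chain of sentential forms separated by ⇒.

S ⇒ CW   [S -> C W]
CW ⇒ lCWW   [C -> l C W]
lCWW ⇒ llWW   [C -> l]
llWW ⇒ llaW   [W -> a]
llaW ⇒ llaiii   [W -> i i i]

S⇒CW⇒lCWW⇒llWW⇒llaW⇒llaiii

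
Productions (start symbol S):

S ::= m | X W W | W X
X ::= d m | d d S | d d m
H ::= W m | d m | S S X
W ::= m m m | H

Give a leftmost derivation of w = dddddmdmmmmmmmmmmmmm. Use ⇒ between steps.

S ⇒ XWW   [S ::= X W W]
XWW ⇒ ddSWW   [X ::= d d S]
ddSWW ⇒ ddXWWWW   [S ::= X W W]
ddXWWWW ⇒ ddddSWWWW   [X ::= d d S]
ddddSWWWW ⇒ ddddWXWWWW   [S ::= W X]
ddddWXWWWW ⇒ ddddHXWWWW   [W ::= H]
ddddHXWWWW ⇒ dddddmXWWWW   [H ::= d m]
dddddmXWWWW ⇒ dddddmdmWWWW   [X ::= d m]
dddddmdmWWWW ⇒ dddddmdmmmmWWW   [W ::= m m m]
dddddmdmmmmWWW ⇒ dddddmdmmmmmmmWW   [W ::= m m m]
dddddmdmmmmmmmWW ⇒ dddddmdmmmmmmmmmmW   [W ::= m m m]
dddddmdmmmmmmmmmmW ⇒ dddddmdmmmmmmmmmmmmm   [W ::= m m m]

S ⇒ XWW ⇒ ddSWW ⇒ ddXWWWW ⇒ ddddSWWWW ⇒ ddddWXWWWW ⇒ ddddHXWWWW ⇒ dddddmXWWWW ⇒ dddddmdmWWWW ⇒ dddddmdmmmmWWW ⇒ dddddmdmmmmmmmWW ⇒ dddddmdmmmmmmmmmmW ⇒ dddddmdmmmmmmmmmmmmm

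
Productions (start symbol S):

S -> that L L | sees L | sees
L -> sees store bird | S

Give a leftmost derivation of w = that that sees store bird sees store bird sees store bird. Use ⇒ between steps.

S ⇒ that L L   [S -> that L L]
that L L ⇒ that S L   [L -> S]
that S L ⇒ that that L L L   [S -> that L L]
that that L L L ⇒ that that sees store bird L L   [L -> sees store bird]
that that sees store bird L L ⇒ that that sees store bird sees store bird L   [L -> sees store bird]
that that sees store bird sees store bird L ⇒ that that sees store bird sees store bird sees store bird   [L -> sees store bird]

S ⇒ that L L ⇒ that S L ⇒ that that L L L ⇒ that that sees store bird L L ⇒ that that sees store bird sees store bird L ⇒ that that sees store bird sees store bird sees store bird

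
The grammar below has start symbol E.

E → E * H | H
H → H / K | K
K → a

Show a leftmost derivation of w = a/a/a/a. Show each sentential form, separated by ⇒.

E ⇒ H ⇒ H/K ⇒ H/K/K ⇒ H/K/K/K ⇒ K/K/K/K ⇒ a/K/K/K ⇒ a/a/K/K ⇒ a/a/a/K ⇒ a/a/a/a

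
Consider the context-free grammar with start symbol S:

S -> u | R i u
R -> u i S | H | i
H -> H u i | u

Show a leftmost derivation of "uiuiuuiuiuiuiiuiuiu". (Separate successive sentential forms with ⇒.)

S ⇒ Riu ⇒ uiSiu ⇒ uiRiuiu ⇒ uiuiSiuiu ⇒ uiuiRiuiuiu ⇒ uiuiHiuiuiu ⇒ uiuiHuiiuiuiu ⇒ uiuiHuiuiiuiuiu ⇒ uiuiHuiuiuiiuiuiu ⇒ uiuiHuiuiuiuiiuiuiu ⇒ uiuiuuiuiuiuiiuiuiu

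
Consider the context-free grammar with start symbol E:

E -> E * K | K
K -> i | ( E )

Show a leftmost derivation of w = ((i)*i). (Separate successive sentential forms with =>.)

E=>K=>(E)=>(E*K)=>(K*K)=>((E)*K)=>((K)*K)=>((i)*K)=>((i)*i)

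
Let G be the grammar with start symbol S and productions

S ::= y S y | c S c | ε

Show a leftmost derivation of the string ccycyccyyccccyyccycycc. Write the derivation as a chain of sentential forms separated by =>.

S => cSc   [S ::= c S c]
cSc => ccScc   [S ::= c S c]
ccScc => ccySycc   [S ::= y S y]
ccySycc => ccycScycc   [S ::= c S c]
ccycScycc => ccycySycycc   [S ::= y S y]
ccycySycycc => ccycycScycycc   [S ::= c S c]
ccycycScycycc => ccycyccSccycycc   [S ::= c S c]
ccycyccSccycycc => ccycyccySyccycycc   [S ::= y S y]
ccycyccySyccycycc => ccycyccyySyyccycycc   [S ::= y S y]
ccycyccyySyyccycycc => ccycyccyycScyyccycycc   [S ::= c S c]
ccycyccyycScyyccycycc => ccycyccyyccSccyyccycycc   [S ::= c S c]
ccycyccyyccSccyyccycycc => ccycyccyyccccyyccycycc   [S ::= ε]

S => cSc => ccScc => ccySycc => ccycScycc => ccycySycycc => ccycycScycycc => ccycyccSccycycc => ccycyccySyccycycc => ccycyccyySyyccycycc => ccycyccyycScyyccycycc => ccycyccyyccSccyyccycycc => ccycyccyyccccyyccycycc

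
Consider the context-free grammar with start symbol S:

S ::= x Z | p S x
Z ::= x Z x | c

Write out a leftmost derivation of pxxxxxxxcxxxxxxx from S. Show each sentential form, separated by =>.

S => pSx   [S ::= p S x]
pSx => pxZx   [S ::= x Z]
pxZx => pxxZxx   [Z ::= x Z x]
pxxZxx => pxxxZxxx   [Z ::= x Z x]
pxxxZxxx => pxxxxZxxxx   [Z ::= x Z x]
pxxxxZxxxx => pxxxxxZxxxxx   [Z ::= x Z x]
pxxxxxZxxxxx => pxxxxxxZxxxxxx   [Z ::= x Z x]
pxxxxxxZxxxxxx => pxxxxxxxZxxxxxxx   [Z ::= x Z x]
pxxxxxxxZxxxxxxx => pxxxxxxxcxxxxxxx   [Z ::= c]

S => pSx => pxZx => pxxZxx => pxxxZxxx => pxxxxZxxxx => pxxxxxZxxxxx => pxxxxxxZxxxxxx => pxxxxxxxZxxxxxxx => pxxxxxxxcxxxxxxx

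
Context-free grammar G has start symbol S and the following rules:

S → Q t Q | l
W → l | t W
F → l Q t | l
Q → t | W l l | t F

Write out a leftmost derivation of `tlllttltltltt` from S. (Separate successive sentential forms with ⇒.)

S ⇒ QtQ ⇒ WlltQ ⇒ tWlltQ ⇒ tllltQ ⇒ tlllttF ⇒ tlllttlQt ⇒ tlllttltFt ⇒ tlllttltlQtt ⇒ tlllttltltFtt ⇒ tlllttltltltt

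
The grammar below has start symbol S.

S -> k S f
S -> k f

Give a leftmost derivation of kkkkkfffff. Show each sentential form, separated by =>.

S => kSf => kkSff => kkkSfff => kkkkSffff => kkkkkfffff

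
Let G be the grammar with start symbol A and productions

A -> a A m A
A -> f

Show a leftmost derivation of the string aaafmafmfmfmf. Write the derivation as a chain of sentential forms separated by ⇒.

A ⇒ aAmA ⇒ aaAmAmA ⇒ aaaAmAmAmA ⇒ aaafmAmAmA ⇒ aaafmaAmAmAmA ⇒ aaafmafmAmAmA ⇒ aaafmafmfmAmA ⇒ aaafmafmfmfmA ⇒ aaafmafmfmfmf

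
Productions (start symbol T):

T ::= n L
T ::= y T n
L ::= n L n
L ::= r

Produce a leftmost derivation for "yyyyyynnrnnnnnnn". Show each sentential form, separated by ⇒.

T ⇒ yTn ⇒ yyTnn ⇒ yyyTnnn ⇒ yyyyTnnnn ⇒ yyyyyTnnnnn ⇒ yyyyyyTnnnnnn ⇒ yyyyyynLnnnnnn ⇒ yyyyyynnLnnnnnnn ⇒ yyyyyynnrnnnnnnn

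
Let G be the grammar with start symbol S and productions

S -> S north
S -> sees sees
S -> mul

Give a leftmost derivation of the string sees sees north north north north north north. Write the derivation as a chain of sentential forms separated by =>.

S => S north => S north north => S north north north => S north north north north => S north north north north north => S north north north north north north => sees sees north north north north north north

S => S north   [S -> S north]
S north => S north north   [S -> S north]
S north north => S north north north   [S -> S north]
S north north north => S north north north north   [S -> S north]
S north north north north => S north north north north north   [S -> S north]
S north north north north north => S north north north north north north   [S -> S north]
S north north north north north north => sees sees north north north north north north   [S -> sees sees]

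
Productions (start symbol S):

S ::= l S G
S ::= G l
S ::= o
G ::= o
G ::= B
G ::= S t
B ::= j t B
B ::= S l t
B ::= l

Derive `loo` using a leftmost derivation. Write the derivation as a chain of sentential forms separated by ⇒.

S ⇒ lSG ⇒ loG ⇒ loo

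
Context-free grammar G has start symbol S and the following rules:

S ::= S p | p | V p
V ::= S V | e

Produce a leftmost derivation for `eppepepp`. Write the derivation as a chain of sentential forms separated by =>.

S=>Sp=>Vpp=>SVpp=>SpVpp=>VppVpp=>eppVpp=>eppSVpp=>eppVpVpp=>eppepVpp=>eppepepp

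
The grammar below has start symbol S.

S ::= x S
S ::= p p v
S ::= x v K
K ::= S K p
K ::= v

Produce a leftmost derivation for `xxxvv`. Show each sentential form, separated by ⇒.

S ⇒ xS ⇒ xxS ⇒ xxxvK ⇒ xxxvv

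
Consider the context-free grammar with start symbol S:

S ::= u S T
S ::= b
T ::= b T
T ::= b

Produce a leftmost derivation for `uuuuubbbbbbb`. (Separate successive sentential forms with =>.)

S => uST   [S ::= u S T]
uST => uuSTT   [S ::= u S T]
uuSTT => uuuSTTT   [S ::= u S T]
uuuSTTT => uuuuSTTTT   [S ::= u S T]
uuuuSTTTT => uuuuuSTTTTT   [S ::= u S T]
uuuuuSTTTTT => uuuuubTTTTT   [S ::= b]
uuuuubTTTTT => uuuuubbTTTT   [T ::= b]
uuuuubbTTTT => uuuuubbbTTT   [T ::= b]
uuuuubbbTTT => uuuuubbbbTT   [T ::= b]
uuuuubbbbTT => uuuuubbbbbT   [T ::= b]
uuuuubbbbbT => uuuuubbbbbbT   [T ::= b T]
uuuuubbbbbbT => uuuuubbbbbbb   [T ::= b]

S => uST => uuSTT => uuuSTTT => uuuuSTTTT => uuuuuSTTTTT => uuuuubTTTTT => uuuuubbTTTT => uuuuubbbTTT => uuuuubbbbTT => uuuuubbbbbT => uuuuubbbbbbT => uuuuubbbbbbb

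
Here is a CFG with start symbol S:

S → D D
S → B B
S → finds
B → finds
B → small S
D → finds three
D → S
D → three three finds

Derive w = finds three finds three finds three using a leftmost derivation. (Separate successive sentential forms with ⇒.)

S ⇒ D D   [S → D D]
D D ⇒ finds three D   [D → finds three]
finds three D ⇒ finds three S   [D → S]
finds three S ⇒ finds three D D   [S → D D]
finds three D D ⇒ finds three finds three D   [D → finds three]
finds three finds three D ⇒ finds three finds three finds three   [D → finds three]

S ⇒ D D ⇒ finds three D ⇒ finds three S ⇒ finds three D D ⇒ finds three finds three D ⇒ finds three finds three finds three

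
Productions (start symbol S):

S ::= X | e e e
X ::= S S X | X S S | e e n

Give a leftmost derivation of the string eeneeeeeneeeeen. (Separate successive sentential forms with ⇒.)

S⇒X⇒SSX⇒XSX⇒SSXSX⇒XSXSX⇒eenSXSX⇒eeneeeXSX⇒eeneeeeenSX⇒eeneeeeeneeeX⇒eeneeeeeneeeeen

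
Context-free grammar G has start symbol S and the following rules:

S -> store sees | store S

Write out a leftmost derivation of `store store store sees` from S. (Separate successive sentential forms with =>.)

S => store S => store store S => store store store sees

S => store S   [S -> store S]
store S => store store S   [S -> store S]
store store S => store store store sees   [S -> store sees]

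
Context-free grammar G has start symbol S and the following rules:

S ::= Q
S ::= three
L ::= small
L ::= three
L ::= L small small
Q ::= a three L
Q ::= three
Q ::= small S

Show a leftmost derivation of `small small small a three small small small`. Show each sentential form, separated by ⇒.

S ⇒ Q ⇒ small S ⇒ small Q ⇒ small small S ⇒ small small Q ⇒ small small small S ⇒ small small small Q ⇒ small small small a three L ⇒ small small small a three L small small ⇒ small small small a three small small small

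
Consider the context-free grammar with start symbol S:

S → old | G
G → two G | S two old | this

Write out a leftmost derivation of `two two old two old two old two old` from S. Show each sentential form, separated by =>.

S => G   [S → G]
G => two G   [G → two G]
two G => two S two old   [G → S two old]
two S two old => two G two old   [S → G]
two G two old => two S two old two old   [G → S two old]
two S two old two old => two G two old two old   [S → G]
two G two old two old => two two G two old two old   [G → two G]
two two G two old two old => two two S two old two old two old   [G → S two old]
two two S two old two old two old => two two old two old two old two old   [S → old]

S => G => two G => two S two old => two G two old => two S two old two old => two G two old two old => two two G two old two old => two two S two old two old two old => two two old two old two old two old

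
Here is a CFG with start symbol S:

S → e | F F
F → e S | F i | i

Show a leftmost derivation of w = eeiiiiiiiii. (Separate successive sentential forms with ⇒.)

S ⇒ FF   [S → F F]
FF ⇒ eSF   [F → e S]
eSF ⇒ eFFF   [S → F F]
eFFF ⇒ eeSFF   [F → e S]
eeSFF ⇒ eeFFFF   [S → F F]
eeFFFF ⇒ eeFiFFF   [F → F i]
eeFiFFF ⇒ eeFiiFFF   [F → F i]
eeFiiFFF ⇒ eeFiiiFFF   [F → F i]
eeFiiiFFF ⇒ eeFiiiiFFF   [F → F i]
eeFiiiiFFF ⇒ eeFiiiiiFFF   [F → F i]
eeFiiiiiFFF ⇒ eeiiiiiiFFF   [F → i]
eeiiiiiiFFF ⇒ eeiiiiiiiFF   [F → i]
eeiiiiiiiFF ⇒ eeiiiiiiiiF   [F → i]
eeiiiiiiiiF ⇒ eeiiiiiiiii   [F → i]

S ⇒ FF ⇒ eSF ⇒ eFFF ⇒ eeSFF ⇒ eeFFFF ⇒ eeFiFFF ⇒ eeFiiFFF ⇒ eeFiiiFFF ⇒ eeFiiiiFFF ⇒ eeFiiiiiFFF ⇒ eeiiiiiiFFF ⇒ eeiiiiiiiFF ⇒ eeiiiiiiiiF ⇒ eeiiiiiiiii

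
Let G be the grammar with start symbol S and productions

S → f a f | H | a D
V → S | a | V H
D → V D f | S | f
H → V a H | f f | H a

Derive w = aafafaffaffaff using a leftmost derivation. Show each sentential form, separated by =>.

S => H => VaH => SaH => aDaH => aVDfaH => aVHDfaH => aaHDfaH => aaVaHDfaH => aaSaHDfaH => aafafaHDfaH => aafafaHaDfaH => aafafaffaDfaH => aafafaffaffaH => aafafaffaffaff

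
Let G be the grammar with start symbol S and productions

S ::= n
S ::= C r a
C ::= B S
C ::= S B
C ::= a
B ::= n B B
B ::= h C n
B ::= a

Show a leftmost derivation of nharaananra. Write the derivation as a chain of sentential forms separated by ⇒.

S⇒Cra⇒BSra⇒nBBSra⇒nhCnBSra⇒nhSBnBSra⇒nhCraBnBSra⇒nharaBnBSra⇒nharaanBSra⇒nharaanaSra⇒nharaananra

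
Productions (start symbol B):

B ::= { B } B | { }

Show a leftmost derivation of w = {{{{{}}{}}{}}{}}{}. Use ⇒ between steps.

B ⇒ {B}B   [B ::= { B } B]
{B}B ⇒ {{B}B}B   [B ::= { B } B]
{{B}B}B ⇒ {{{B}B}B}B   [B ::= { B } B]
{{{B}B}B}B ⇒ {{{{B}B}B}B}B   [B ::= { B } B]
{{{{B}B}B}B}B ⇒ {{{{{}}B}B}B}B   [B ::= { }]
{{{{{}}B}B}B}B ⇒ {{{{{}}{}}B}B}B   [B ::= { }]
{{{{{}}{}}B}B}B ⇒ {{{{{}}{}}{}}B}B   [B ::= { }]
{{{{{}}{}}{}}B}B ⇒ {{{{{}}{}}{}}{}}B   [B ::= { }]
{{{{{}}{}}{}}{}}B ⇒ {{{{{}}{}}{}}{}}{}   [B ::= { }]

B ⇒ {B}B ⇒ {{B}B}B ⇒ {{{B}B}B}B ⇒ {{{{B}B}B}B}B ⇒ {{{{{}}B}B}B}B ⇒ {{{{{}}{}}B}B}B ⇒ {{{{{}}{}}{}}B}B ⇒ {{{{{}}{}}{}}{}}B ⇒ {{{{{}}{}}{}}{}}{}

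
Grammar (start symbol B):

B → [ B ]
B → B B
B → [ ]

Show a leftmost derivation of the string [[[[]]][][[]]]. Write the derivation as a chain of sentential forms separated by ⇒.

B ⇒ [B]   [B → [ B ]]
[B] ⇒ [BB]   [B → B B]
[BB] ⇒ [BBB]   [B → B B]
[BBB] ⇒ [[B]BB]   [B → [ B ]]
[[B]BB] ⇒ [[[B]]BB]   [B → [ B ]]
[[[B]]BB] ⇒ [[[[]]]BB]   [B → [ ]]
[[[[]]]BB] ⇒ [[[[]]][]B]   [B → [ ]]
[[[[]]][]B] ⇒ [[[[]]][][B]]   [B → [ B ]]
[[[[]]][][B]] ⇒ [[[[]]][][[]]]   [B → [ ]]

B ⇒ [B] ⇒ [BB] ⇒ [BBB] ⇒ [[B]BB] ⇒ [[[B]]BB] ⇒ [[[[]]]BB] ⇒ [[[[]]][]B] ⇒ [[[[]]][][B]] ⇒ [[[[]]][][[]]]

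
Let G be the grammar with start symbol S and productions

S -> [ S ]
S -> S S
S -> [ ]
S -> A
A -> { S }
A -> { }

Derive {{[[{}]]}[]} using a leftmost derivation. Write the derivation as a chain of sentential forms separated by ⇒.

S ⇒ A   [S -> A]
A ⇒ {S}   [A -> { S }]
{S} ⇒ {SS}   [S -> S S]
{SS} ⇒ {AS}   [S -> A]
{AS} ⇒ {{S}S}   [A -> { S }]
{{S}S} ⇒ {{[S]}S}   [S -> [ S ]]
{{[S]}S} ⇒ {{[[S]]}S}   [S -> [ S ]]
{{[[S]]}S} ⇒ {{[[A]]}S}   [S -> A]
{{[[A]]}S} ⇒ {{[[{}]]}S}   [A -> { }]
{{[[{}]]}S} ⇒ {{[[{}]]}[]}   [S -> [ ]]

S⇒A⇒{S}⇒{SS}⇒{AS}⇒{{S}S}⇒{{[S]}S}⇒{{[[S]]}S}⇒{{[[A]]}S}⇒{{[[{}]]}S}⇒{{[[{}]]}[]}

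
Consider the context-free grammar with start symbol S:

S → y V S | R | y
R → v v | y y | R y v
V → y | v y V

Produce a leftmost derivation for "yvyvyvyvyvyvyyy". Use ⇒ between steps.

S⇒yVS⇒yvyVS⇒yvyvyVS⇒yvyvyvyVS⇒yvyvyvyvyVS⇒yvyvyvyvyvyVS⇒yvyvyvyvyvyvyVS⇒yvyvyvyvyvyvyyS⇒yvyvyvyvyvyvyyy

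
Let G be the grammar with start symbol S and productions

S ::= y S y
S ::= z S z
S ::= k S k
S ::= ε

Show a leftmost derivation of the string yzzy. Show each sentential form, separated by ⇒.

S ⇒ ySy ⇒ yzSzy ⇒ yzzy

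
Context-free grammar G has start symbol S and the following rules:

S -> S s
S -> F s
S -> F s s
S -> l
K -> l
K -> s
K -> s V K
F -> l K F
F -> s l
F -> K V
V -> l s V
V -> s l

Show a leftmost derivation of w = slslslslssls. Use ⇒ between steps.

S⇒Fs⇒KVs⇒sVs⇒slsVs⇒slslsVs⇒slslslsVs⇒slslslslsVs⇒slslslslssls

S ⇒ Fs   [S -> F s]
Fs ⇒ KVs   [F -> K V]
KVs ⇒ sVs   [K -> s]
sVs ⇒ slsVs   [V -> l s V]
slsVs ⇒ slslsVs   [V -> l s V]
slslsVs ⇒ slslslsVs   [V -> l s V]
slslslsVs ⇒ slslslslsVs   [V -> l s V]
slslslslsVs ⇒ slslslslssls   [V -> s l]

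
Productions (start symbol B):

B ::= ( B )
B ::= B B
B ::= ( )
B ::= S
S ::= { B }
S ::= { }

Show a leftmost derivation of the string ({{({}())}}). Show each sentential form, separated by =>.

B => (B)   [B ::= ( B )]
(B) => (S)   [B ::= S]
(S) => ({B})   [S ::= { B }]
({B}) => ({S})   [B ::= S]
({S}) => ({{B}})   [S ::= { B }]
({{B}}) => ({{(B)}})   [B ::= ( B )]
({{(B)}}) => ({{(BB)}})   [B ::= B B]
({{(BB)}}) => ({{(SB)}})   [B ::= S]
({{(SB)}}) => ({{({}B)}})   [S ::= { }]
({{({}B)}}) => ({{({}())}})   [B ::= ( )]

B => (B) => (S) => ({B}) => ({S}) => ({{B}}) => ({{(B)}}) => ({{(BB)}}) => ({{(SB)}}) => ({{({}B)}}) => ({{({}())}})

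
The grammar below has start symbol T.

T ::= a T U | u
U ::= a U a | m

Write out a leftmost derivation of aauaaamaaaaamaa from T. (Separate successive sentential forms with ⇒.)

T ⇒ aTU ⇒ aaTUU ⇒ aauUU ⇒ aauaUaU ⇒ aauaaUaaU ⇒ aauaaaUaaaU ⇒ aauaaamaaaU ⇒ aauaaamaaaaUa ⇒ aauaaamaaaaaUaa ⇒ aauaaamaaaaamaa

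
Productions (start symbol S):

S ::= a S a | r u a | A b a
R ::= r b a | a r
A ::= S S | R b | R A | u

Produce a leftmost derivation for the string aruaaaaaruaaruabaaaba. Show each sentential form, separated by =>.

S => Aba => SSba => aSaSba => aruaaSba => aruaaaSaba => aruaaaaSaaba => aruaaaaAbaaaba => aruaaaaSSbaaaba => aruaaaaaSaSbaaaba => aruaaaaaruaaSbaaaba => aruaaaaaruaaruabaaaba

S => Aba   [S ::= A b a]
Aba => SSba   [A ::= S S]
SSba => aSaSba   [S ::= a S a]
aSaSba => aruaaSba   [S ::= r u a]
aruaaSba => aruaaaSaba   [S ::= a S a]
aruaaaSaba => aruaaaaSaaba   [S ::= a S a]
aruaaaaSaaba => aruaaaaAbaaaba   [S ::= A b a]
aruaaaaAbaaaba => aruaaaaSSbaaaba   [A ::= S S]
aruaaaaSSbaaaba => aruaaaaaSaSbaaaba   [S ::= a S a]
aruaaaaaSaSbaaaba => aruaaaaaruaaSbaaaba   [S ::= r u a]
aruaaaaaruaaSbaaaba => aruaaaaaruaaruabaaaba   [S ::= r u a]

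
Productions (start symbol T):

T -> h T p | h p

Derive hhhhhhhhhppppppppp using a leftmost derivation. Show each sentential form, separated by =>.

T => hTp   [T -> h T p]
hTp => hhTpp   [T -> h T p]
hhTpp => hhhTppp   [T -> h T p]
hhhTppp => hhhhTpppp   [T -> h T p]
hhhhTpppp => hhhhhTppppp   [T -> h T p]
hhhhhTppppp => hhhhhhTpppppp   [T -> h T p]
hhhhhhTpppppp => hhhhhhhTppppppp   [T -> h T p]
hhhhhhhTppppppp => hhhhhhhhTpppppppp   [T -> h T p]
hhhhhhhhTpppppppp => hhhhhhhhhppppppppp   [T -> h p]

T => hTp => hhTpp => hhhTppp => hhhhTpppp => hhhhhTppppp => hhhhhhTpppppp => hhhhhhhTppppppp => hhhhhhhhTpppppppp => hhhhhhhhhppppppppp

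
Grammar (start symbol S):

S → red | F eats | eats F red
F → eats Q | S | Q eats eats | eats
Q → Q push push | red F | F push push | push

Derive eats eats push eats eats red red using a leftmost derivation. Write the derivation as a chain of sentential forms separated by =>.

S => eats F red   [S → eats F red]
eats F red => eats S red   [F → S]
eats S red => eats eats F red red   [S → eats F red]
eats eats F red red => eats eats Q eats eats red red   [F → Q eats eats]
eats eats Q eats eats red red => eats eats push eats eats red red   [Q → push]

S => eats F red => eats S red => eats eats F red red => eats eats Q eats eats red red => eats eats push eats eats red red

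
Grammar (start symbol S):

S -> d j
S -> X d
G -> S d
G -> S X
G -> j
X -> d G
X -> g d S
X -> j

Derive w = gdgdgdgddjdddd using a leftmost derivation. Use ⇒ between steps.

S ⇒ Xd   [S -> X d]
Xd ⇒ gdSd   [X -> g d S]
gdSd ⇒ gdXdd   [S -> X d]
gdXdd ⇒ gdgdSdd   [X -> g d S]
gdgdSdd ⇒ gdgdXddd   [S -> X d]
gdgdXddd ⇒ gdgdgdSddd   [X -> g d S]
gdgdgdSddd ⇒ gdgdgdXdddd   [S -> X d]
gdgdgdXdddd ⇒ gdgdgdgdSdddd   [X -> g d S]
gdgdgdgdSdddd ⇒ gdgdgdgddjdddd   [S -> d j]

S⇒Xd⇒gdSd⇒gdXdd⇒gdgdSdd⇒gdgdXddd⇒gdgdgdSddd⇒gdgdgdXdddd⇒gdgdgdgdSdddd⇒gdgdgdgddjdddd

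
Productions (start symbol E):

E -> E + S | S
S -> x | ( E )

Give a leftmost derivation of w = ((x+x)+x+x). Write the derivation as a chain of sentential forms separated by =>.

E=>S=>(E)=>(E+S)=>(E+S+S)=>(S+S+S)=>((E)+S+S)=>((E+S)+S+S)=>((S+S)+S+S)=>((x+S)+S+S)=>((x+x)+S+S)=>((x+x)+x+S)=>((x+x)+x+x)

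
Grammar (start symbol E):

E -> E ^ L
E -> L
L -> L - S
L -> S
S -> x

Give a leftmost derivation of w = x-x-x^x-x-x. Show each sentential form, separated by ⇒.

E ⇒ E^L   [E -> E ^ L]
E^L ⇒ L^L   [E -> L]
L^L ⇒ L-S^L   [L -> L - S]
L-S^L ⇒ L-S-S^L   [L -> L - S]
L-S-S^L ⇒ S-S-S^L   [L -> S]
S-S-S^L ⇒ x-S-S^L   [S -> x]
x-S-S^L ⇒ x-x-S^L   [S -> x]
x-x-S^L ⇒ x-x-x^L   [S -> x]
x-x-x^L ⇒ x-x-x^L-S   [L -> L - S]
x-x-x^L-S ⇒ x-x-x^L-S-S   [L -> L - S]
x-x-x^L-S-S ⇒ x-x-x^S-S-S   [L -> S]
x-x-x^S-S-S ⇒ x-x-x^x-S-S   [S -> x]
x-x-x^x-S-S ⇒ x-x-x^x-x-S   [S -> x]
x-x-x^x-x-S ⇒ x-x-x^x-x-x   [S -> x]

E ⇒ E^L ⇒ L^L ⇒ L-S^L ⇒ L-S-S^L ⇒ S-S-S^L ⇒ x-S-S^L ⇒ x-x-S^L ⇒ x-x-x^L ⇒ x-x-x^L-S ⇒ x-x-x^L-S-S ⇒ x-x-x^S-S-S ⇒ x-x-x^x-S-S ⇒ x-x-x^x-x-S ⇒ x-x-x^x-x-x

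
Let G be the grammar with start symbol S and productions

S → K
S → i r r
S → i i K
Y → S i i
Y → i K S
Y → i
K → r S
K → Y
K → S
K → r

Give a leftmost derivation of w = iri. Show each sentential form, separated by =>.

S=>K=>Y=>iKS=>irS=>irK=>irY=>iri

S => K   [S → K]
K => Y   [K → Y]
Y => iKS   [Y → i K S]
iKS => irS   [K → r]
irS => irK   [S → K]
irK => irY   [K → Y]
irY => iri   [Y → i]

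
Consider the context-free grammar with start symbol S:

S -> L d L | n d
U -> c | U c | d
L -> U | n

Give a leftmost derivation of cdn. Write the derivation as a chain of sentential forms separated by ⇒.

S ⇒ LdL ⇒ UdL ⇒ cdL ⇒ cdn

S ⇒ LdL   [S -> L d L]
LdL ⇒ UdL   [L -> U]
UdL ⇒ cdL   [U -> c]
cdL ⇒ cdn   [L -> n]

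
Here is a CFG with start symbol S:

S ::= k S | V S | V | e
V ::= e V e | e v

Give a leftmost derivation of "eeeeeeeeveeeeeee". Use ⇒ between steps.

S ⇒ V   [S ::= V]
V ⇒ eVe   [V ::= e V e]
eVe ⇒ eeVee   [V ::= e V e]
eeVee ⇒ eeeVeee   [V ::= e V e]
eeeVeee ⇒ eeeeVeeee   [V ::= e V e]
eeeeVeeee ⇒ eeeeeVeeeee   [V ::= e V e]
eeeeeVeeeee ⇒ eeeeeeVeeeeee   [V ::= e V e]
eeeeeeVeeeeee ⇒ eeeeeeeVeeeeeee   [V ::= e V e]
eeeeeeeVeeeeeee ⇒ eeeeeeeeveeeeeee   [V ::= e v]

S⇒V⇒eVe⇒eeVee⇒eeeVeee⇒eeeeVeeee⇒eeeeeVeeeee⇒eeeeeeVeeeeee⇒eeeeeeeVeeeeeee⇒eeeeeeeeveeeeeee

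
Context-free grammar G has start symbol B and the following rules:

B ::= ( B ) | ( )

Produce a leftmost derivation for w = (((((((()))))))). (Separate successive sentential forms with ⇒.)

B ⇒ (B)   [B ::= ( B )]
(B) ⇒ ((B))   [B ::= ( B )]
((B)) ⇒ (((B)))   [B ::= ( B )]
(((B))) ⇒ ((((B))))   [B ::= ( B )]
((((B)))) ⇒ (((((B)))))   [B ::= ( B )]
(((((B))))) ⇒ ((((((B))))))   [B ::= ( B )]
((((((B)))))) ⇒ (((((((B)))))))   [B ::= ( B )]
(((((((B))))))) ⇒ (((((((())))))))   [B ::= ( )]

B ⇒ (B) ⇒ ((B)) ⇒ (((B))) ⇒ ((((B)))) ⇒ (((((B))))) ⇒ ((((((B)))))) ⇒ (((((((B))))))) ⇒ (((((((())))))))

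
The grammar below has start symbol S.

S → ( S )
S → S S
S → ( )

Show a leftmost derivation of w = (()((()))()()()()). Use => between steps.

S => (S) => (SS) => (SSS) => (SSSS) => (SSSSS) => (SSSSSS) => (()SSSSS) => (()(S)SSSS) => (()((S))SSSS) => (()((()))SSSS) => (()((()))()SSS) => (()((()))()()SS) => (()((()))()()()S) => (()((()))()()()())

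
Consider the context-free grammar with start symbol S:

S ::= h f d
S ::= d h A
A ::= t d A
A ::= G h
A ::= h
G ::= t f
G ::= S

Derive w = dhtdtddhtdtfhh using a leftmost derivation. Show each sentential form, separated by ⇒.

S ⇒ dhA ⇒ dhtdA ⇒ dhtdtdA ⇒ dhtdtdGh ⇒ dhtdtdSh ⇒ dhtdtddhAh ⇒ dhtdtddhtdAh ⇒ dhtdtddhtdGhh ⇒ dhtdtddhtdtfhh

S ⇒ dhA   [S ::= d h A]
dhA ⇒ dhtdA   [A ::= t d A]
dhtdA ⇒ dhtdtdA   [A ::= t d A]
dhtdtdA ⇒ dhtdtdGh   [A ::= G h]
dhtdtdGh ⇒ dhtdtdSh   [G ::= S]
dhtdtdSh ⇒ dhtdtddhAh   [S ::= d h A]
dhtdtddhAh ⇒ dhtdtddhtdAh   [A ::= t d A]
dhtdtddhtdAh ⇒ dhtdtddhtdGhh   [A ::= G h]
dhtdtddhtdGhh ⇒ dhtdtddhtdtfhh   [G ::= t f]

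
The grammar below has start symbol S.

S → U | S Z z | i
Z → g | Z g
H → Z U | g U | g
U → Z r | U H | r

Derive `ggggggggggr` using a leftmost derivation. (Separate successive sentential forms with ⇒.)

S ⇒ U   [S → U]
U ⇒ Zr   [U → Z r]
Zr ⇒ Zgr   [Z → Z g]
Zgr ⇒ Zggr   [Z → Z g]
Zggr ⇒ Zgggr   [Z → Z g]
Zgggr ⇒ Zggggr   [Z → Z g]
Zggggr ⇒ Zgggggr   [Z → Z g]
Zgggggr ⇒ Zggggggr   [Z → Z g]
Zggggggr ⇒ Zgggggggr   [Z → Z g]
Zgggggggr ⇒ Zggggggggr   [Z → Z g]
Zggggggggr ⇒ Zgggggggggr   [Z → Z g]
Zgggggggggr ⇒ ggggggggggr   [Z → g]

S ⇒ U ⇒ Zr ⇒ Zgr ⇒ Zggr ⇒ Zgggr ⇒ Zggggr ⇒ Zgggggr ⇒ Zggggggr ⇒ Zgggggggr ⇒ Zggggggggr ⇒ Zgggggggggr ⇒ ggggggggggr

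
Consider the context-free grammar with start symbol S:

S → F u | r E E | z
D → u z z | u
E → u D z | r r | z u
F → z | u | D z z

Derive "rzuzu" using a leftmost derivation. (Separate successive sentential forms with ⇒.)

S ⇒ rEE   [S → r E E]
rEE ⇒ rzuE   [E → z u]
rzuE ⇒ rzuzu   [E → z u]

S⇒rEE⇒rzuE⇒rzuzu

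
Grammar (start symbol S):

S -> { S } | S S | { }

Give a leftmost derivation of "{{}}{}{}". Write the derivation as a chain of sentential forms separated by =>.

S => SS   [S -> S S]
SS => SSS   [S -> S S]
SSS => {S}SS   [S -> { S }]
{S}SS => {{}}SS   [S -> { }]
{{}}SS => {{}}{}S   [S -> { }]
{{}}{}S => {{}}{}{}   [S -> { }]

S => SS => SSS => {S}SS => {{}}SS => {{}}{}S => {{}}{}{}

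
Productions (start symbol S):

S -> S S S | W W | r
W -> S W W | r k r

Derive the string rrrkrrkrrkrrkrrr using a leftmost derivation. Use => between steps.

S => SSS   [S -> S S S]
SSS => WWSS   [S -> W W]
WWSS => SWWWSS   [W -> S W W]
SWWWSS => rWWWSS   [S -> r]
rWWWSS => rSWWWWSS   [W -> S W W]
rSWWWWSS => rrWWWWSS   [S -> r]
rrWWWWSS => rrrkrWWWSS   [W -> r k r]
rrrkrWWWSS => rrrkrrkrWWSS   [W -> r k r]
rrrkrrkrWWSS => rrrkrrkrrkrWSS   [W -> r k r]
rrrkrrkrrkrWSS => rrrkrrkrrkrrkrSS   [W -> r k r]
rrrkrrkrrkrrkrSS => rrrkrrkrrkrrkrrS   [S -> r]
rrrkrrkrrkrrkrrS => rrrkrrkrrkrrkrrr   [S -> r]

S => SSS => WWSS => SWWWSS => rWWWSS => rSWWWWSS => rrWWWWSS => rrrkrWWWSS => rrrkrrkrWWSS => rrrkrrkrrkrWSS => rrrkrrkrrkrrkrSS => rrrkrrkrrkrrkrrS => rrrkrrkrrkrrkrrr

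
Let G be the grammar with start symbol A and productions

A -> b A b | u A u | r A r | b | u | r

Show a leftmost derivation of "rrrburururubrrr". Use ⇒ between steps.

A⇒rAr⇒rrArr⇒rrrArrr⇒rrrbAbrrr⇒rrrbuAubrrr⇒rrrburArubrrr⇒rrrburuAurubrrr⇒rrrburururubrrr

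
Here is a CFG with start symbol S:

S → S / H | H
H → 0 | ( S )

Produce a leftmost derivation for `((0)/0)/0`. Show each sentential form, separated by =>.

S => S/H => H/H => (S)/H => (S/H)/H => (H/H)/H => ((S)/H)/H => ((H)/H)/H => ((0)/H)/H => ((0)/0)/H => ((0)/0)/0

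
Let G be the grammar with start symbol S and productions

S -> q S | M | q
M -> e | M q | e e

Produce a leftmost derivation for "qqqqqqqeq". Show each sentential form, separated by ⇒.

S⇒qS⇒qqS⇒qqqS⇒qqqqS⇒qqqqqS⇒qqqqqqS⇒qqqqqqqS⇒qqqqqqqM⇒qqqqqqqMq⇒qqqqqqqeq

S ⇒ qS   [S -> q S]
qS ⇒ qqS   [S -> q S]
qqS ⇒ qqqS   [S -> q S]
qqqS ⇒ qqqqS   [S -> q S]
qqqqS ⇒ qqqqqS   [S -> q S]
qqqqqS ⇒ qqqqqqS   [S -> q S]
qqqqqqS ⇒ qqqqqqqS   [S -> q S]
qqqqqqqS ⇒ qqqqqqqM   [S -> M]
qqqqqqqM ⇒ qqqqqqqMq   [M -> M q]
qqqqqqqMq ⇒ qqqqqqqeq   [M -> e]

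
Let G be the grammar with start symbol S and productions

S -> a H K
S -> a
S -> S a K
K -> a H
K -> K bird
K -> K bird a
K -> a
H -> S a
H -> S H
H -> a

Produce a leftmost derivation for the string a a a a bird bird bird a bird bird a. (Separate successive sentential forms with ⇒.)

S ⇒ S a K ⇒ a a K ⇒ a a K bird a ⇒ a a K bird bird a ⇒ a a K bird a bird bird a ⇒ a a K bird bird a bird bird a ⇒ a a K bird bird bird a bird bird a ⇒ a a a H bird bird bird a bird bird a ⇒ a a a a bird bird bird a bird bird a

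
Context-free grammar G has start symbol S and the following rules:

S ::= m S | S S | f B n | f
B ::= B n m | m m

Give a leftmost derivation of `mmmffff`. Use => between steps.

S => SS   [S ::= S S]
SS => SSS   [S ::= S S]
SSS => mSSS   [S ::= m S]
mSSS => mmSSS   [S ::= m S]
mmSSS => mmmSSS   [S ::= m S]
mmmSSS => mmmSSSS   [S ::= S S]
mmmSSSS => mmmfSSS   [S ::= f]
mmmfSSS => mmmffSS   [S ::= f]
mmmffSS => mmmfffS   [S ::= f]
mmmfffS => mmmffff   [S ::= f]

S => SS => SSS => mSSS => mmSSS => mmmSSS => mmmSSSS => mmmfSSS => mmmffSS => mmmfffS => mmmffff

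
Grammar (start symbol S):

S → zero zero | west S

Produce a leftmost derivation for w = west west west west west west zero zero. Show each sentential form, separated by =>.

S => west S   [S → west S]
west S => west west S   [S → west S]
west west S => west west west S   [S → west S]
west west west S => west west west west S   [S → west S]
west west west west S => west west west west west S   [S → west S]
west west west west west S => west west west west west west S   [S → west S]
west west west west west west S => west west west west west west zero zero   [S → zero zero]

S => west S => west west S => west west west S => west west west west S => west west west west west S => west west west west west west S => west west west west west west zero zero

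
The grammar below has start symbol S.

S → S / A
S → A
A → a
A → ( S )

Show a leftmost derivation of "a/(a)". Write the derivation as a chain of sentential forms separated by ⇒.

S ⇒ S/A ⇒ A/A ⇒ a/A ⇒ a/(S) ⇒ a/(A) ⇒ a/(a)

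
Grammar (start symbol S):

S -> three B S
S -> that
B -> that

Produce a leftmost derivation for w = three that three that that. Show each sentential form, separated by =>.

S => three B S => three that S => three that three B S => three that three that S => three that three that that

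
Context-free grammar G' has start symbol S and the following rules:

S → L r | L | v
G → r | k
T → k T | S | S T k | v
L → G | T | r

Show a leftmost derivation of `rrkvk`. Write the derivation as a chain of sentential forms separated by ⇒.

S ⇒ L ⇒ T ⇒ STk ⇒ LrTk ⇒ GrTk ⇒ rrTk ⇒ rrkTk ⇒ rrkSk ⇒ rrkvk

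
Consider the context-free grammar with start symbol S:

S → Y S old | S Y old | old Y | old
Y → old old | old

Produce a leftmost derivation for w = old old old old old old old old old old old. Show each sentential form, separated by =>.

S => Y S old   [S → Y S old]
Y S old => old S old   [Y → old]
old S old => old S Y old old   [S → S Y old]
old S Y old old => old S Y old Y old old   [S → S Y old]
old S Y old Y old old => old Y S old Y old Y old old   [S → Y S old]
old Y S old Y old Y old old => old old S old Y old Y old old   [Y → old]
old old S old Y old Y old old => old old old old Y old Y old old   [S → old]
old old old old Y old Y old old => old old old old old old old Y old old   [Y → old old]
old old old old old old old Y old old => old old old old old old old old old old old   [Y → old old]

S => Y S old => old S old => old S Y old old => old S Y old Y old old => old Y S old Y old Y old old => old old S old Y old Y old old => old old old old Y old Y old old => old old old old old old old Y old old => old old old old old old old old old old old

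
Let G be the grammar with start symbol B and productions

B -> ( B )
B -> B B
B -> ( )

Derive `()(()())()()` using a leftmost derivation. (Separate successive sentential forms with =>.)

B => BB   [B -> B B]
BB => ()B   [B -> ( )]
()B => ()BB   [B -> B B]
()BB => ()(B)B   [B -> ( B )]
()(B)B => ()(BB)B   [B -> B B]
()(BB)B => ()(()B)B   [B -> ( )]
()(()B)B => ()(()())B   [B -> ( )]
()(()())B => ()(()())BB   [B -> B B]
()(()())BB => ()(()())()B   [B -> ( )]
()(()())()B => ()(()())()()   [B -> ( )]

B => BB => ()B => ()BB => ()(B)B => ()(BB)B => ()(()B)B => ()(()())B => ()(()())BB => ()(()())()B => ()(()())()()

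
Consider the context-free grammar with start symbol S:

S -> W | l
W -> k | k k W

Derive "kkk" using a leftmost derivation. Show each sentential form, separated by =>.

S=>W=>kkW=>kkk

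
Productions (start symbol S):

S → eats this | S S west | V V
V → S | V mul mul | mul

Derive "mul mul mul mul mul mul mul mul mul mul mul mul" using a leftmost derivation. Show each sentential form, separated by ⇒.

S ⇒ V V ⇒ S V ⇒ V V V ⇒ S V V ⇒ V V V V ⇒ V mul mul V V V ⇒ mul mul mul V V V ⇒ mul mul mul V mul mul V V ⇒ mul mul mul mul mul mul V V ⇒ mul mul mul mul mul mul V mul mul V ⇒ mul mul mul mul mul mul mul mul mul V ⇒ mul mul mul mul mul mul mul mul mul V mul mul ⇒ mul mul mul mul mul mul mul mul mul mul mul mul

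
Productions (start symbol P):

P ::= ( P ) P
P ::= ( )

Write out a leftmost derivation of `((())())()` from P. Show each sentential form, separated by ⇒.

P ⇒ (P)P ⇒ ((P)P)P ⇒ ((())P)P ⇒ ((())())P ⇒ ((())())()

P ⇒ (P)P   [P ::= ( P ) P]
(P)P ⇒ ((P)P)P   [P ::= ( P ) P]
((P)P)P ⇒ ((())P)P   [P ::= ( )]
((())P)P ⇒ ((())())P   [P ::= ( )]
((())())P ⇒ ((())())()   [P ::= ( )]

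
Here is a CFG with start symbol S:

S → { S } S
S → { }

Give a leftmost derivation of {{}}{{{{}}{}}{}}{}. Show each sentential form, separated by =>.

S=>{S}S=>{{}}S=>{{}}{S}S=>{{}}{{S}S}S=>{{}}{{{S}S}S}S=>{{}}{{{{}}S}S}S=>{{}}{{{{}}{}}S}S=>{{}}{{{{}}{}}{}}S=>{{}}{{{{}}{}}{}}{}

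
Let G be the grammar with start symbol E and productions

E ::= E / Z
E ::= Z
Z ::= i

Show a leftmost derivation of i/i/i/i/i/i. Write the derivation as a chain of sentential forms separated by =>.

E => E/Z => E/Z/Z => E/Z/Z/Z => E/Z/Z/Z/Z => E/Z/Z/Z/Z/Z => Z/Z/Z/Z/Z/Z => i/Z/Z/Z/Z/Z => i/i/Z/Z/Z/Z => i/i/i/Z/Z/Z => i/i/i/i/Z/Z => i/i/i/i/i/Z => i/i/i/i/i/i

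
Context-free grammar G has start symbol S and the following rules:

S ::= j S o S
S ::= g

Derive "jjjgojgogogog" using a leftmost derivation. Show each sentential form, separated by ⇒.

S ⇒ jSoS ⇒ jjSoSoS ⇒ jjjSoSoSoS ⇒ jjjgoSoSoS ⇒ jjjgojSoSoSoS ⇒ jjjgojgoSoSoS ⇒ jjjgojgogoSoS ⇒ jjjgojgogogoS ⇒ jjjgojgogogog

S ⇒ jSoS   [S ::= j S o S]
jSoS ⇒ jjSoSoS   [S ::= j S o S]
jjSoSoS ⇒ jjjSoSoSoS   [S ::= j S o S]
jjjSoSoSoS ⇒ jjjgoSoSoS   [S ::= g]
jjjgoSoSoS ⇒ jjjgojSoSoSoS   [S ::= j S o S]
jjjgojSoSoSoS ⇒ jjjgojgoSoSoS   [S ::= g]
jjjgojgoSoSoS ⇒ jjjgojgogoSoS   [S ::= g]
jjjgojgogoSoS ⇒ jjjgojgogogoS   [S ::= g]
jjjgojgogogoS ⇒ jjjgojgogogog   [S ::= g]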